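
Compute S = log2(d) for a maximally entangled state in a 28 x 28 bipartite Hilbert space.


For a maximally entangled state in d x d:
S = log2(d) = log2(28)
= 4.8074

4.8074


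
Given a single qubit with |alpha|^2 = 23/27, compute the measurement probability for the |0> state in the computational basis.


|alpha|^2 = 23/27 = 0.8519
|beta|^2 = 1 - 23/27 = 4/27 = 0.1481
P(|0>) = |alpha|^2 = 0.8519

0.8519


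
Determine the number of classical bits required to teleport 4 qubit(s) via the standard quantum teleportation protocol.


Quantum teleportation requires 2 classical bits per qubit teleported.
4 qubit(s) -> 2 * 4 = 8 classical bits

8


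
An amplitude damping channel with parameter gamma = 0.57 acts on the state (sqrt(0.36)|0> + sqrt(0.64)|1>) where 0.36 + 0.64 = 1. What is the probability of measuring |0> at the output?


For amplitude damping with parameter gamma on state sqrt(a)|0> + sqrt(b)|1>:
alpha^2 = 0.36, beta^2 = 0.64
P(|0>) = alpha^2 + gamma * beta^2
= 0.36 + 0.57 * 0.64
= 0.36 + 0.3648
= 0.7248

0.7248


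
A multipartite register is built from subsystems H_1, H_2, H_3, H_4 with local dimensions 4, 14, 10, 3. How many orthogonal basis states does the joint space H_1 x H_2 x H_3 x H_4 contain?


dim(H_1 x H_2 x H_3 x H_4) = 4 * 14 * 10 * 3
= 56 * 10 * 3
= 560 * 3
= 1680

1680


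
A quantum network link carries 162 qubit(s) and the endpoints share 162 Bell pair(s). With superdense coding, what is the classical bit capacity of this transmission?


Superdense coding allows 2 classical bits per shared entangled pair.
162 pair(s) -> 2 * 162 = 324 classical bits

324


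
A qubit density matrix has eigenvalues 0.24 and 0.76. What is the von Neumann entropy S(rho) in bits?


S = -p*log2(p) - (1-p)*log2(1-p)
p = 0.2400, 1-p = 0.7600
= -0.2400 * log2(0.2400) - 0.7600 * log2(0.7600)
= -(-0.4941) - (-0.3009)
= 0.7950

0.7950


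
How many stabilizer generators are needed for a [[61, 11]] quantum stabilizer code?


For an [[n,k]] stabilizer code:
Number of stabilizer generators = n - k
= 61 - 11
= 50

50


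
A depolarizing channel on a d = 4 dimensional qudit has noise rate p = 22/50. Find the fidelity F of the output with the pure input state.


F = (1-p) + p/d
= (1 - 0.4400) + 0.4400/4
= 0.5600 + 0.1100
= 0.6700

0.6700


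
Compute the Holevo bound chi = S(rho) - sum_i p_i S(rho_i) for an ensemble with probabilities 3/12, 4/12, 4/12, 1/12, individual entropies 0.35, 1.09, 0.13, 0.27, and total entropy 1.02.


chi = S(rho) - sum_i p_i * S(rho_i)
Weighted entropy = 3/12 * 0.35 + 4/12 * 1.09 + 4/12 * 0.13 + 1/12 * 0.27
= 0.5167
chi = 1.02 - 0.5167
= 0.5033

0.5033


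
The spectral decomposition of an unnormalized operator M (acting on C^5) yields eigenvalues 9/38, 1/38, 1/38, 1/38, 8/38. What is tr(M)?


tr(M) = sum of eigenvalues
= 9/38 + 1/38 + 1/38 + 1/38 + 8/38
= 20/38
= 0.5263

0.5263


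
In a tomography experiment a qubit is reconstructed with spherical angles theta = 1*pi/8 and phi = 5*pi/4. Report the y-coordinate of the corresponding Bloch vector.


theta = 0.3927, phi = 3.9270
r_y = sin(theta)*sin(phi) = 0.3827 * -0.7071
r_y = -0.2706

-0.2706


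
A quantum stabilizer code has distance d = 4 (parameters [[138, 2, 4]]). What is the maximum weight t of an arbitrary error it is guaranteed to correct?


Code parameters: [[138, 2, 4]], distance d = 4.
Number of correctable errors = floor((d-1)/2)
= floor((4 - 1)/2)
= floor(3/2)
= 1

1


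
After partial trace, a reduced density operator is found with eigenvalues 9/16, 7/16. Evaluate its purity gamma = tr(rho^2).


tr(rho^2) = sum of eigenvalues squared
= (9/16)^2 + (7/16)^2
= (81 + 49) / 256
= 130/256
= 0.5078

0.5078


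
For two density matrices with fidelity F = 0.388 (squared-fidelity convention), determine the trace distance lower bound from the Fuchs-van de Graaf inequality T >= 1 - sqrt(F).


Fuchs-van de Graaf (squared-fidelity convention): 1 - sqrt(F) <= T <= sqrt(1 - F).
Lower bound: T >= 1 - sqrt(F)
sqrt(F) = sqrt(0.388) = 0.6229
T >= 1 - 0.6229
T >= 0.3771

0.3771


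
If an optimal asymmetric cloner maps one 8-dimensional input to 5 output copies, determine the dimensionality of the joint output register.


Output space = H^(tensor 5) where dim(H) = 8
dim = 8^5
= 64 (after 2 factors)
= 512 (after 3 factors)
= 4096 (after 4 factors)
= 32768 (after 5 factors)
= 32768

32768


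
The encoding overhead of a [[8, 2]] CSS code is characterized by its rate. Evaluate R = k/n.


Code rate R = k/n
= 2/8
= 0.2500

0.2500


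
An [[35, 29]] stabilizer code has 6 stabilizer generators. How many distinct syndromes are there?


Each stabilizer generator gives a binary (+1 or -1) measurement outcome.
With 6 independent generators:
Total syndromes = 2^6
= 64

64


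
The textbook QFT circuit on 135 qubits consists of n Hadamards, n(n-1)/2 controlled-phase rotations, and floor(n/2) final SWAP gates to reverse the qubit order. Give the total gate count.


Hadamard gates: 135
Controlled rotations: n*(n-1)/2 = 135*134/2 = 9045
SWAP gates: floor(n/2) = floor(135/2) = 67
Total = 135 + 9045 + 67
= 9247

9247


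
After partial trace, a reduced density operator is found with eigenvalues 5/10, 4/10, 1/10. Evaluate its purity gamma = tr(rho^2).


tr(rho^2) = sum of eigenvalues squared
= (5/10)^2 + (4/10)^2 + (1/10)^2
= (25 + 16 + 1) / 100
= 42/100
= 0.4200

0.4200


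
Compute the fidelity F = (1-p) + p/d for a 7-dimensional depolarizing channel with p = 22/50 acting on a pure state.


F = (1-p) + p/d
= (1 - 0.4400) + 0.4400/7
= 0.5600 + 0.0629
= 0.6229

0.6229


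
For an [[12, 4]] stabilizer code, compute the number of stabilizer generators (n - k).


For an [[n,k]] stabilizer code:
Number of stabilizer generators = n - k
= 12 - 4
= 8

8


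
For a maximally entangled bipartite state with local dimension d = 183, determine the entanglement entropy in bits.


For a maximally entangled state in d x d:
S = log2(d) = log2(183)
= 7.5157

7.5157


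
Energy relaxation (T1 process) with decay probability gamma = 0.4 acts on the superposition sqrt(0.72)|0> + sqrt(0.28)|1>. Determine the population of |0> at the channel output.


For amplitude damping with parameter gamma on state sqrt(a)|0> + sqrt(b)|1>:
alpha^2 = 0.72, beta^2 = 0.28
P(|0>) = alpha^2 + gamma * beta^2
= 0.72 + 0.4 * 0.28
= 0.72 + 0.1120
= 0.8320

0.8320


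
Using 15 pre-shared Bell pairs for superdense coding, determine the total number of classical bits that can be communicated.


Superdense coding allows 2 classical bits per shared entangled pair.
15 pair(s) -> 2 * 15 = 30 classical bits

30


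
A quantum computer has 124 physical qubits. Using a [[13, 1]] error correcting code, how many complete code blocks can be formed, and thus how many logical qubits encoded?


Each code block uses 13 physical qubits for 1 logical qubit(s).
Number of complete blocks = floor(124 / 13) = 9
Logical qubits = 9 * 1
= 9

9


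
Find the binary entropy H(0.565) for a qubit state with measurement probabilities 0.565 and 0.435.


S = -p*log2(p) - (1-p)*log2(1-p)
p = 0.5650, 1-p = 0.4350
= -0.5650 * log2(0.5650) - 0.4350 * log2(0.4350)
= -(-0.4654) - (-0.5224)
= 0.9878

0.9878


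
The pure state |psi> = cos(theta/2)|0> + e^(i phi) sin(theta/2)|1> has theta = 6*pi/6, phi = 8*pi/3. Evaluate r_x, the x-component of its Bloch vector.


theta = 3.1416, phi = 8.3776
r_x = sin(theta)*cos(phi) = 0.0000 * -0.5000
r_x = 0.0000

0.0000


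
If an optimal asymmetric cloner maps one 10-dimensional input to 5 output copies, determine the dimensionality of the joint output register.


Output space = H^(tensor 5) where dim(H) = 10
dim = 10^5
= 100 (after 2 factors)
= 1000 (after 3 factors)
= 10000 (after 4 factors)
= 100000 (after 5 factors)
= 100000

100000


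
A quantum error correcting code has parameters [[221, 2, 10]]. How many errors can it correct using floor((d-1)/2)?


Code parameters: [[221, 2, 10]], distance d = 10.
Number of correctable errors = floor((d-1)/2)
= floor((10 - 1)/2)
= floor(9/2)
= 4

4


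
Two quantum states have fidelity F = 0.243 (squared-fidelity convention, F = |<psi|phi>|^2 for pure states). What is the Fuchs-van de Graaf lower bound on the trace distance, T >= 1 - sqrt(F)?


Fuchs-van de Graaf (squared-fidelity convention): 1 - sqrt(F) <= T <= sqrt(1 - F).
Lower bound: T >= 1 - sqrt(F)
sqrt(F) = sqrt(0.243) = 0.4930
T >= 1 - 0.4930
T >= 0.5070

0.5070


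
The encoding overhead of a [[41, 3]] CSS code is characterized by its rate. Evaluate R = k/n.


Code rate R = k/n
= 3/41
= 0.0732

0.0732


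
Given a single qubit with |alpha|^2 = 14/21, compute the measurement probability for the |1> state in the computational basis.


|alpha|^2 = 14/21 = 0.6667
|beta|^2 = 1 - 14/21 = 7/21 = 0.3333
P(|1>) = |beta|^2 = 0.3333

0.3333


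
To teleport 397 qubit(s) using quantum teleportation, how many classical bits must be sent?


Quantum teleportation requires 2 classical bits per qubit teleported.
397 qubit(s) -> 2 * 397 = 794 classical bits

794


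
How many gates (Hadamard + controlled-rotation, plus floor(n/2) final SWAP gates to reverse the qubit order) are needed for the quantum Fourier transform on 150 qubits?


Hadamard gates: 150
Controlled rotations: n*(n-1)/2 = 150*149/2 = 11175
SWAP gates: floor(n/2) = floor(150/2) = 75
Total = 150 + 11175 + 75
= 11400

11400


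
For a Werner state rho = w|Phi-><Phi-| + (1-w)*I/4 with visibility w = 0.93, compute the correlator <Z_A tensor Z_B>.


|Phi-> = (|00> - |11>)/sqrt(2)
For the pure Bell state, <Z_A Z_B> = +1 (Bell-state Pauli correlator).
The maximally-mixed part I/4 has tr(I/4 * P tensor P) = 0 for any traceless Pauli P.
So <Z_A Z_B>_rho = w * (+1) + (1 - w) * 0
= 0.93 * (+1)
= 0.9300

0.9300


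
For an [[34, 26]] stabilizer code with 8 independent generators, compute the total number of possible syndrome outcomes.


Each stabilizer generator gives a binary (+1 or -1) measurement outcome.
With 8 independent generators:
Total syndromes = 2^8
= 256

256


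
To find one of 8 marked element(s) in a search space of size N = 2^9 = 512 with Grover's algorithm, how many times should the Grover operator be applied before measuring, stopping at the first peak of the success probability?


After j Grover iterations the success probability is P(j) = sin^2((2j+1)*theta), where sin(theta) = sqrt(k/N).
N = 2^9 = 512, k = 8
sin(theta) = sqrt(k/N) = 0.125
theta = arcsin(sqrt(k/N)) = 0.1253278312 rad
P(j) reaches its first maximum when (2j+1)*theta is as close as possible to pi/2, i.e. j = round(pi/(4*theta) - 1/2).
pi/(4*theta) - 1/2 = 5.7667
(For comparison, the common estimate pi/4 * sqrt(N/k) = 6.2832; the exact maximiser is used here.)
Optimal iterations = 6

6


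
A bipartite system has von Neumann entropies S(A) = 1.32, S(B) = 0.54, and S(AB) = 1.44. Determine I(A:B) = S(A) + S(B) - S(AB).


I(A:B) = S(A) + S(B) - S(AB)
= 1.32 + 0.54 - 1.44
= 0.4200

0.4200


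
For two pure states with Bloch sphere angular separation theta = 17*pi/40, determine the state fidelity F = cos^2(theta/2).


For states separated by angle theta on Bloch sphere:
F = cos^2(theta/2)
theta = 17*pi/40 = 1.3352
theta/2 = 0.6676
cos(theta/2) = 0.7853
F = 0.6167

0.6167


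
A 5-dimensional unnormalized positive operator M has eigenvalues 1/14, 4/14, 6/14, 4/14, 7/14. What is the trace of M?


tr(M) = sum of eigenvalues
= 1/14 + 4/14 + 6/14 + 4/14 + 7/14
= 22/14
= 1.5714

1.5714


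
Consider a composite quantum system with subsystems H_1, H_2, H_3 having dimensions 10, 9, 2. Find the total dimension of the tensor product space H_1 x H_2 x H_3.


dim(H_1 x H_2 x H_3) = 10 * 9 * 2
= 90 * 2
= 180

180


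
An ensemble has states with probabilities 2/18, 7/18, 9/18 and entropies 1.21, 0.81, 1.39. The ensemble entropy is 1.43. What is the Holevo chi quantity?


chi = S(rho) - sum_i p_i * S(rho_i)
Weighted entropy = 2/18 * 1.21 + 7/18 * 0.81 + 9/18 * 1.39
= 1.1444
chi = 1.43 - 1.1444
= 0.2856

0.2856


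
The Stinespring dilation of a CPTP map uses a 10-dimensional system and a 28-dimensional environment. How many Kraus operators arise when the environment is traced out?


Tracing out the environment in an orthonormal basis {|i>_E} gives Kraus operators K_i = <i|_E U |0>_E.
Number of Kraus operators = dim(H_env) = d_env
= 28

28


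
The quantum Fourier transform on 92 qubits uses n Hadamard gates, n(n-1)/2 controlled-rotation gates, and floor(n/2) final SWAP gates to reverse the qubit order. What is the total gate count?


Hadamard gates: 92
Controlled rotations: n*(n-1)/2 = 92*91/2 = 4186
SWAP gates: floor(n/2) = floor(92/2) = 46
Total = 92 + 4186 + 46
= 4324

4324


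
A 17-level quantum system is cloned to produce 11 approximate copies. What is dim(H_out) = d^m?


Output space = H^(tensor 11) where dim(H) = 17
dim = 17^11
= 289 (after 2 factors)
= 4913 (after 3 factors)
= 83521 (after 4 factors)
= 1419857 (after 5 factors)
= 24137569 (after 6 factors)
= 410338673 (after 7 factors)
= 6975757441 (after 8 factors)
= 118587876497 (after 9 factors)
= 2015993900449 (after 10 factors)
= 34271896307633 (after 11 factors)
= 34271896307633

34271896307633


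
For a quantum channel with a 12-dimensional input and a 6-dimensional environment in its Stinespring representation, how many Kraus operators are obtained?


Tracing out the environment in an orthonormal basis {|i>_E} gives Kraus operators K_i = <i|_E U |0>_E.
Number of Kraus operators = dim(H_env) = d_env
= 6

6


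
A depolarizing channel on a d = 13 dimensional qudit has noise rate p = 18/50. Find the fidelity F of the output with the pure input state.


F = (1-p) + p/d
= (1 - 0.3600) + 0.3600/13
= 0.6400 + 0.0277
= 0.6677

0.6677


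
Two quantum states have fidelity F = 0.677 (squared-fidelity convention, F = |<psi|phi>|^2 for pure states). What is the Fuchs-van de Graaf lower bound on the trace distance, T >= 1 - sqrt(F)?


Fuchs-van de Graaf (squared-fidelity convention): 1 - sqrt(F) <= T <= sqrt(1 - F).
Lower bound: T >= 1 - sqrt(F)
sqrt(F) = sqrt(0.677) = 0.8228
T >= 1 - 0.8228
T >= 0.1772

0.1772


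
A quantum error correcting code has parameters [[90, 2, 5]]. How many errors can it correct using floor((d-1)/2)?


Code parameters: [[90, 2, 5]], distance d = 5.
Number of correctable errors = floor((d-1)/2)
= floor((5 - 1)/2)
= floor(4/2)
= 2

2


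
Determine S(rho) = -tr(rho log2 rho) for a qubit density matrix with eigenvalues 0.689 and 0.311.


S = -p*log2(p) - (1-p)*log2(1-p)
p = 0.6890, 1-p = 0.3110
= -0.6890 * log2(0.6890) - 0.3110 * log2(0.3110)
= -(-0.3703) - (-0.5240)
= 0.8943

0.8943


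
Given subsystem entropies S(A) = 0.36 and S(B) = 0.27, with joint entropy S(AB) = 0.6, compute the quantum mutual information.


I(A:B) = S(A) + S(B) - S(AB)
= 0.36 + 0.27 - 0.6
= 0.0300

0.0300


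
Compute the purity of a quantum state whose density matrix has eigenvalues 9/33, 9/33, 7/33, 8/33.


tr(rho^2) = sum of eigenvalues squared
= (9/33)^2 + (9/33)^2 + (7/33)^2 + (8/33)^2
= (81 + 81 + 49 + 64) / 1089
= 275/1089
= 0.2525

0.2525


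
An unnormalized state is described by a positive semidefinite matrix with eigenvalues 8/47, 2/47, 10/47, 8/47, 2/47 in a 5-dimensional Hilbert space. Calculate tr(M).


tr(M) = sum of eigenvalues
= 8/47 + 2/47 + 10/47 + 8/47 + 2/47
= 30/47
= 0.6383

0.6383


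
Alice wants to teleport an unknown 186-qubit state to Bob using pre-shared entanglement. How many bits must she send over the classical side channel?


Quantum teleportation requires 2 classical bits per qubit teleported.
186 qubit(s) -> 2 * 186 = 372 classical bits

372


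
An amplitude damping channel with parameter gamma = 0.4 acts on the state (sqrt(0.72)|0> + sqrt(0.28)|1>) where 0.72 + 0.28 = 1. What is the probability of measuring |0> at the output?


For amplitude damping with parameter gamma on state sqrt(a)|0> + sqrt(b)|1>:
alpha^2 = 0.72, beta^2 = 0.28
P(|0>) = alpha^2 + gamma * beta^2
= 0.72 + 0.4 * 0.28
= 0.72 + 0.1120
= 0.8320

0.8320


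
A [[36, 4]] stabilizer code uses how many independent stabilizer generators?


For an [[n,k]] stabilizer code:
Number of stabilizer generators = n - k
= 36 - 4
= 32

32


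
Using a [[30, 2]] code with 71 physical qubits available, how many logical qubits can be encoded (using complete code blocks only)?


Each code block uses 30 physical qubits for 2 logical qubit(s).
Number of complete blocks = floor(71 / 30) = 2
Logical qubits = 2 * 2
= 4

4


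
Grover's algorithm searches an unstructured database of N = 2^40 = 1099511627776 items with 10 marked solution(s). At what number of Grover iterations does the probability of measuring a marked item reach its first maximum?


After j Grover iterations the success probability is P(j) = sin^2((2j+1)*theta), where sin(theta) = sqrt(k/N).
N = 2^40 = 1099511627776, k = 10
sin(theta) = sqrt(k/N) = 3.015782986e-06
theta = arcsin(sqrt(k/N)) = 3.015782986e-06 rad
P(j) reaches its first maximum when (2j+1)*theta is as close as possible to pi/2, i.e. j = round(pi/(4*theta) - 1/2).
pi/(4*theta) - 1/2 = 260428.7706
(For comparison, the common estimate pi/4 * sqrt(N/k) = 260429.2706; the exact maximiser is used here.)
Optimal iterations = 260429

260429


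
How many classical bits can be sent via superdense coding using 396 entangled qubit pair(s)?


Superdense coding allows 2 classical bits per shared entangled pair.
396 pair(s) -> 2 * 396 = 792 classical bits

792


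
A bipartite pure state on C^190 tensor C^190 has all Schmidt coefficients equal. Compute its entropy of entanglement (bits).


For a maximally entangled state in d x d:
S = log2(d) = log2(190)
= 7.5699

7.5699


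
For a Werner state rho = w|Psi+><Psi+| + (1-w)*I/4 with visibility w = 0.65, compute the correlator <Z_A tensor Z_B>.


|Psi+> = (|01> + |10>)/sqrt(2)
For the pure Bell state, <Z_A Z_B> = -1 (Bell-state Pauli correlator).
The maximally-mixed part I/4 has tr(I/4 * P tensor P) = 0 for any traceless Pauli P.
So <Z_A Z_B>_rho = w * (-1) + (1 - w) * 0
= 0.65 * (-1)
= -0.6500

-0.6500


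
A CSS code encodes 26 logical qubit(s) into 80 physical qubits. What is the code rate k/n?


Code rate R = k/n
= 26/80
= 0.3250

0.3250


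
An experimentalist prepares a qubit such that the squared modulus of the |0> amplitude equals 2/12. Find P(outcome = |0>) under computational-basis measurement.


|alpha|^2 = 2/12 = 0.1667
|beta|^2 = 1 - 2/12 = 10/12 = 0.8333
P(|0>) = |alpha|^2 = 0.1667

0.1667


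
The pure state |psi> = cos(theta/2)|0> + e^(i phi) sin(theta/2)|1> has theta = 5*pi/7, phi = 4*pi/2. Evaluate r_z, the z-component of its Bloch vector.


theta = 2.2440, phi = 6.2832
r_z = cos(theta) = -0.6235

-0.6235


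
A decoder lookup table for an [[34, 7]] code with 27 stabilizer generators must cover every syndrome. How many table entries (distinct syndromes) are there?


Each stabilizer generator gives a binary (+1 or -1) measurement outcome.
With 27 independent generators:
Total syndromes = 2^27
= 134217728

134217728


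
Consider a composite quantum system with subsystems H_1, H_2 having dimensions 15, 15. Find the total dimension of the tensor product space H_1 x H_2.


dim(H_1 x H_2) = 15 * 15
= 225

225


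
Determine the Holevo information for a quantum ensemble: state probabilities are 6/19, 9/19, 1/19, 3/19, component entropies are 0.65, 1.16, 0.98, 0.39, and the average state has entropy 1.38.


chi = S(rho) - sum_i p_i * S(rho_i)
Weighted entropy = 6/19 * 0.65 + 9/19 * 1.16 + 1/19 * 0.98 + 3/19 * 0.39
= 0.8679
chi = 1.38 - 0.8679
= 0.5121

0.5121


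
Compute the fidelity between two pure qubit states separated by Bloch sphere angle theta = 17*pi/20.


For states separated by angle theta on Bloch sphere:
F = cos^2(theta/2)
theta = 17*pi/20 = 2.6704
theta/2 = 1.3352
cos(theta/2) = 0.2334
F = 0.0545

0.0545


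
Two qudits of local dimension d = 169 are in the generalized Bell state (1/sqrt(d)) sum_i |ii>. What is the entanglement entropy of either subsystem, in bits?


For a maximally entangled state in d x d:
S = log2(d) = log2(169)
= 7.4009

7.4009


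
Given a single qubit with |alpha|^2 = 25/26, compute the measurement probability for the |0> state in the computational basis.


|alpha|^2 = 25/26 = 0.9615
|beta|^2 = 1 - 25/26 = 1/26 = 0.0385
P(|0>) = |alpha|^2 = 0.9615

0.9615


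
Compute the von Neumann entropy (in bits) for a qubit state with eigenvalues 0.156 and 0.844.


S = -p*log2(p) - (1-p)*log2(1-p)
p = 0.1560, 1-p = 0.8440
= -0.1560 * log2(0.1560) - 0.8440 * log2(0.8440)
= -(-0.4181) - (-0.2065)
= 0.6247

0.6247


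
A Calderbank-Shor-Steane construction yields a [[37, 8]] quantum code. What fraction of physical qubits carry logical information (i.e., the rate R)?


Code rate R = k/n
= 8/37
= 0.2162

0.2162


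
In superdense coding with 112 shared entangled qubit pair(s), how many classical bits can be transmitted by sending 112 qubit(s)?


Superdense coding allows 2 classical bits per shared entangled pair.
112 pair(s) -> 2 * 112 = 224 classical bits

224


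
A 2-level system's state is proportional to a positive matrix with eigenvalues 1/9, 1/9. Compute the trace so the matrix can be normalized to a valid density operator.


tr(M) = sum of eigenvalues
= 1/9 + 1/9
= 2/9
= 0.2222

0.2222


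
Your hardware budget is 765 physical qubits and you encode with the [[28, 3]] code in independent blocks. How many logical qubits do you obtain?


Each code block uses 28 physical qubits for 3 logical qubit(s).
Number of complete blocks = floor(765 / 28) = 27
Logical qubits = 27 * 3
= 81

81


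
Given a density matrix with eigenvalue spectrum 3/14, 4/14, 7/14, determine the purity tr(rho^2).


tr(rho^2) = sum of eigenvalues squared
= (3/14)^2 + (4/14)^2 + (7/14)^2
= (9 + 16 + 49) / 196
= 74/196
= 0.3776

0.3776


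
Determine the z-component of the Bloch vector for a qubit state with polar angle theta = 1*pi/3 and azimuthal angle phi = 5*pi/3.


theta = 1.0472, phi = 5.2360
r_z = cos(theta) = 0.5000

0.5000


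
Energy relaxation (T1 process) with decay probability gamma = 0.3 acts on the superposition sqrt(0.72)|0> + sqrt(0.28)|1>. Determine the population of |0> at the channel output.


For amplitude damping with parameter gamma on state sqrt(a)|0> + sqrt(b)|1>:
alpha^2 = 0.72, beta^2 = 0.28
P(|0>) = alpha^2 + gamma * beta^2
= 0.72 + 0.3 * 0.28
= 0.72 + 0.0840
= 0.8040

0.8040


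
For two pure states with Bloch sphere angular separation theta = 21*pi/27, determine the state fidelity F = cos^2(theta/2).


For states separated by angle theta on Bloch sphere:
F = cos^2(theta/2)
theta = 21*pi/27 = 2.4435
theta/2 = 1.2217
cos(theta/2) = 0.3420
F = 0.1170

0.1170


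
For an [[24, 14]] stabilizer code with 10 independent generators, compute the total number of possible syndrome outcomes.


Each stabilizer generator gives a binary (+1 or -1) measurement outcome.
With 10 independent generators:
Total syndromes = 2^10
= 1024

1024


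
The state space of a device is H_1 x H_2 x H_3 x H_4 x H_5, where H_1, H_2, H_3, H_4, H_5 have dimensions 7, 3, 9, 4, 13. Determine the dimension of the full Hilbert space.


dim(H_1 x H_2 x H_3 x H_4 x H_5) = 7 * 3 * 9 * 4 * 13
= 21 * 9 * 4 * 13
= 189 * 4 * 13
= 756 * 13
= 9828

9828


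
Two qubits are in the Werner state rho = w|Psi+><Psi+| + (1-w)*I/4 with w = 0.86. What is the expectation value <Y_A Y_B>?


|Psi+> = (|01> + |10>)/sqrt(2)
For the pure Bell state, <Y_A Y_B> = +1 (Bell-state Pauli correlator).
The maximally-mixed part I/4 has tr(I/4 * P tensor P) = 0 for any traceless Pauli P.
So <Y_A Y_B>_rho = w * (+1) + (1 - w) * 0
= 0.86 * (+1)
= 0.8600

0.8600


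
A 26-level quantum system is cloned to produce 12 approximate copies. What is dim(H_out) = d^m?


Output space = H^(tensor 12) where dim(H) = 26
dim = 26^12
= 676 (after 2 factors)
= 17576 (after 3 factors)
= 456976 (after 4 factors)
= 11881376 (after 5 factors)
= 308915776 (after 6 factors)
= 8031810176 (after 7 factors)
= 208827064576 (after 8 factors)
= 5429503678976 (after 9 factors)
= 141167095653376 (after 10 factors)
= 3670344486987776 (after 11 factors)
= 95428956661682176 (after 12 factors)
= 95428956661682176

95428956661682176


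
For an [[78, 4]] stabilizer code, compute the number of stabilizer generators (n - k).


For an [[n,k]] stabilizer code:
Number of stabilizer generators = n - k
= 78 - 4
= 74

74


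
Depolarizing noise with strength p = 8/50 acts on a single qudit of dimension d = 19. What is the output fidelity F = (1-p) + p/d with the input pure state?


F = (1-p) + p/d
= (1 - 0.1600) + 0.1600/19
= 0.8400 + 0.0084
= 0.8484

0.8484


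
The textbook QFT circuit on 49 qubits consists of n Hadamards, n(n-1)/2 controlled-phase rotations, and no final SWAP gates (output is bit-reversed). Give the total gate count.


Hadamard gates: 49
Controlled rotations: n*(n-1)/2 = 49*48/2 = 1176
SWAP gates: 0 (omitted)
Total = 49 + 1176
= 1225

1225


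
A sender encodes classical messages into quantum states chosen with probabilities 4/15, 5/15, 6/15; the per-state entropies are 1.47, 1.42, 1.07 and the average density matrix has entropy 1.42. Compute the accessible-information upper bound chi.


chi = S(rho) - sum_i p_i * S(rho_i)
Weighted entropy = 4/15 * 1.47 + 5/15 * 1.42 + 6/15 * 1.07
= 1.2933
chi = 1.42 - 1.2933
= 0.1267

0.1267


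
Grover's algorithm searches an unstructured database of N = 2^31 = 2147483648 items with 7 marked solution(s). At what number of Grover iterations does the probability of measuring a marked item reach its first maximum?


After j Grover iterations the success probability is P(j) = sin^2((2j+1)*theta), where sin(theta) = sqrt(k/N).
N = 2^31 = 2147483648, k = 7
sin(theta) = sqrt(k/N) = 5.709316081e-05
theta = arcsin(sqrt(k/N)) = 5.709316084e-05 rad
P(j) reaches its first maximum when (2j+1)*theta is as close as possible to pi/2, i.e. j = round(pi/(4*theta) - 1/2).
pi/(4*theta) - 1/2 = 13755.9316
(For comparison, the common estimate pi/4 * sqrt(N/k) = 13756.4316; the exact maximiser is used here.)
Optimal iterations = 13756

13756


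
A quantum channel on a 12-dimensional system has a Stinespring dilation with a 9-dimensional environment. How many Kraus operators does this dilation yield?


Tracing out the environment in an orthonormal basis {|i>_E} gives Kraus operators K_i = <i|_E U |0>_E.
Number of Kraus operators = dim(H_env) = d_env
= 9

9


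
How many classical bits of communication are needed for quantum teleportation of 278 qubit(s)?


Quantum teleportation requires 2 classical bits per qubit teleported.
278 qubit(s) -> 2 * 278 = 556 classical bits

556


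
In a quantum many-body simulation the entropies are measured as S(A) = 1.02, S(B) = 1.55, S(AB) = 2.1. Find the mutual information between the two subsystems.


I(A:B) = S(A) + S(B) - S(AB)
= 1.02 + 1.55 - 2.1
= 0.4700

0.4700


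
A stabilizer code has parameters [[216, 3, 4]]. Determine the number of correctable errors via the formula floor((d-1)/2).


Code parameters: [[216, 3, 4]], distance d = 4.
Number of correctable errors = floor((d-1)/2)
= floor((4 - 1)/2)
= floor(3/2)
= 1

1


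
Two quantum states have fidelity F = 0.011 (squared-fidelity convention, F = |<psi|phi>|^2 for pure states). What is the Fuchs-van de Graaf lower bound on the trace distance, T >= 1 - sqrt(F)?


Fuchs-van de Graaf (squared-fidelity convention): 1 - sqrt(F) <= T <= sqrt(1 - F).
Lower bound: T >= 1 - sqrt(F)
sqrt(F) = sqrt(0.011) = 0.1049
T >= 1 - 0.1049
T >= 0.8951

0.8951


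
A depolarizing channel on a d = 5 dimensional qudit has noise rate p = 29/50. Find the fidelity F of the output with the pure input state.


F = (1-p) + p/d
= (1 - 0.5800) + 0.5800/5
= 0.4200 + 0.1160
= 0.5360

0.5360


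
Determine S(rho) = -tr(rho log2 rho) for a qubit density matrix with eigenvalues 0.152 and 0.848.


S = -p*log2(p) - (1-p)*log2(1-p)
p = 0.1520, 1-p = 0.8480
= -0.1520 * log2(0.1520) - 0.8480 * log2(0.8480)
= -(-0.4131) - (-0.2017)
= 0.6148

0.6148


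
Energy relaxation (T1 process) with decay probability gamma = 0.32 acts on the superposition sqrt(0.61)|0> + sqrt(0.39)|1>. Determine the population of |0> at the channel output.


For amplitude damping with parameter gamma on state sqrt(a)|0> + sqrt(b)|1>:
alpha^2 = 0.61, beta^2 = 0.39
P(|0>) = alpha^2 + gamma * beta^2
= 0.61 + 0.32 * 0.39
= 0.61 + 0.1248
= 0.7348

0.7348


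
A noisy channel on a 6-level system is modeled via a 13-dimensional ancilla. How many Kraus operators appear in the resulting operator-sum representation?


Tracing out the environment in an orthonormal basis {|i>_E} gives Kraus operators K_i = <i|_E U |0>_E.
Number of Kraus operators = dim(H_env) = d_env
= 13

13


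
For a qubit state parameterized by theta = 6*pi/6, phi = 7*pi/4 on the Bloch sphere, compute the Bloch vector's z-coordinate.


theta = 3.1416, phi = 5.4978
r_z = cos(theta) = -1.0000

-1.0000


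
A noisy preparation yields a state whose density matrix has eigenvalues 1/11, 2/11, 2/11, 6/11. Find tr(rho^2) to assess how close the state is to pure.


tr(rho^2) = sum of eigenvalues squared
= (1/11)^2 + (2/11)^2 + (2/11)^2 + (6/11)^2
= (1 + 4 + 4 + 36) / 121
= 45/121
= 0.3719

0.3719


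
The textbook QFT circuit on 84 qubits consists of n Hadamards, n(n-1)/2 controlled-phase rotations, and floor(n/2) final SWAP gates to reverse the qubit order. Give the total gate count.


Hadamard gates: 84
Controlled rotations: n*(n-1)/2 = 84*83/2 = 3486
SWAP gates: floor(n/2) = floor(84/2) = 42
Total = 84 + 3486 + 42
= 3612

3612


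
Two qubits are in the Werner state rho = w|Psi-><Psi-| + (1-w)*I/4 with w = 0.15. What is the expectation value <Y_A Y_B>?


|Psi-> = (|01> - |10>)/sqrt(2)
For the pure Bell state, <Y_A Y_B> = -1 (Bell-state Pauli correlator).
The maximally-mixed part I/4 has tr(I/4 * P tensor P) = 0 for any traceless Pauli P.
So <Y_A Y_B>_rho = w * (-1) + (1 - w) * 0
= 0.15 * (-1)
= -0.1500

-0.1500


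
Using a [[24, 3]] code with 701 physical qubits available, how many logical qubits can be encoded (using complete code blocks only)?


Each code block uses 24 physical qubits for 3 logical qubit(s).
Number of complete blocks = floor(701 / 24) = 29
Logical qubits = 29 * 3
= 87

87


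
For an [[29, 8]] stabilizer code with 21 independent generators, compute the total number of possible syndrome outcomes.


Each stabilizer generator gives a binary (+1 or -1) measurement outcome.
With 21 independent generators:
Total syndromes = 2^21
= 2097152

2097152


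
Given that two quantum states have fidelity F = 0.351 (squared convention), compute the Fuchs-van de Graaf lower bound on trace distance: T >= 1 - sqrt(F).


Fuchs-van de Graaf (squared-fidelity convention): 1 - sqrt(F) <= T <= sqrt(1 - F).
Lower bound: T >= 1 - sqrt(F)
sqrt(F) = sqrt(0.351) = 0.5925
T >= 1 - 0.5925
T >= 0.4075

0.4075


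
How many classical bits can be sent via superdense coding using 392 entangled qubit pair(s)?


Superdense coding allows 2 classical bits per shared entangled pair.
392 pair(s) -> 2 * 392 = 784 classical bits

784


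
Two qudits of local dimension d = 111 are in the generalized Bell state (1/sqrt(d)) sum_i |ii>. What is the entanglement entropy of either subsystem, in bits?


For a maximally entangled state in d x d:
S = log2(d) = log2(111)
= 6.7944

6.7944


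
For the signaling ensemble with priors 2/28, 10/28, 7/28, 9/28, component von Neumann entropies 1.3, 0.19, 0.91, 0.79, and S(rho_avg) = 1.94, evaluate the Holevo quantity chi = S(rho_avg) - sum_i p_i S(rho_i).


chi = S(rho) - sum_i p_i * S(rho_i)
Weighted entropy = 2/28 * 1.3 + 10/28 * 0.19 + 7/28 * 0.91 + 9/28 * 0.79
= 0.6421
chi = 1.94 - 0.6421
= 1.2979

1.2979


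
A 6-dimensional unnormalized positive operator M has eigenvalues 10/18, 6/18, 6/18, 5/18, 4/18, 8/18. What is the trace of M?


tr(M) = sum of eigenvalues
= 10/18 + 6/18 + 6/18 + 5/18 + 4/18 + 8/18
= 39/18
= 2.1667

2.1667


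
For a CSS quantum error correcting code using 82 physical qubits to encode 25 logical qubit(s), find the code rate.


Code rate R = k/n
= 25/82
= 0.3049

0.3049


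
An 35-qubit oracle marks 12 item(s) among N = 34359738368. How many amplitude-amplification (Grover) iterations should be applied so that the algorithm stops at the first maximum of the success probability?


After j Grover iterations the success probability is P(j) = sin^2((2j+1)*theta), where sin(theta) = sqrt(k/N).
N = 2^35 = 34359738368, k = 12
sin(theta) = sqrt(k/N) = 1.868812365e-05
theta = arcsin(sqrt(k/N)) = 1.868812365e-05 rad
P(j) reaches its first maximum when (2j+1)*theta is as close as possible to pi/2, i.e. j = round(pi/(4*theta) - 1/2).
pi/(4*theta) - 1/2 = 42026.0928
(For comparison, the common estimate pi/4 * sqrt(N/k) = 42026.5928; the exact maximiser is used here.)
Optimal iterations = 42026

42026


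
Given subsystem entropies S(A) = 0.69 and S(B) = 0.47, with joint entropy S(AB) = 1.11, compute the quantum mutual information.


I(A:B) = S(A) + S(B) - S(AB)
= 0.69 + 0.47 - 1.11
= 0.0500

0.0500


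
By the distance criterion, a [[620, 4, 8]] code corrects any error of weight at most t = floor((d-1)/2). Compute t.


Code parameters: [[620, 4, 8]], distance d = 8.
Number of correctable errors = floor((d-1)/2)
= floor((8 - 1)/2)
= floor(7/2)
= 3

3


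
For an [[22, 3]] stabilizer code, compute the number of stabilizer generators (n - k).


For an [[n,k]] stabilizer code:
Number of stabilizer generators = n - k
= 22 - 3
= 19

19


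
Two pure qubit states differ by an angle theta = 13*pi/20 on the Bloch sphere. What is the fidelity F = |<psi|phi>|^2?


For states separated by angle theta on Bloch sphere:
F = cos^2(theta/2)
theta = 13*pi/20 = 2.0420
theta/2 = 1.0210
cos(theta/2) = 0.5225
F = 0.2730

0.2730


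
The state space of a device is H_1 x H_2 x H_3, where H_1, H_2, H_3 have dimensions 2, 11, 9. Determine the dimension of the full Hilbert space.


dim(H_1 x H_2 x H_3) = 2 * 11 * 9
= 22 * 9
= 198

198


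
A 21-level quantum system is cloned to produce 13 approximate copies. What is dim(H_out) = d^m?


Output space = H^(tensor 13) where dim(H) = 21
dim = 21^13
= 441 (after 2 factors)
= 9261 (after 3 factors)
= 194481 (after 4 factors)
= 4084101 (after 5 factors)
= 85766121 (after 6 factors)
= 1801088541 (after 7 factors)
= 37822859361 (after 8 factors)
= 794280046581 (after 9 factors)
= 16679880978201 (after 10 factors)
= 350277500542221 (after 11 factors)
= 7355827511386641 (after 12 factors)
= 154472377739119461 (after 13 factors)
= 154472377739119461

154472377739119461


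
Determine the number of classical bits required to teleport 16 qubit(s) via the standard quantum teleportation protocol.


Quantum teleportation requires 2 classical bits per qubit teleported.
16 qubit(s) -> 2 * 16 = 32 classical bits

32


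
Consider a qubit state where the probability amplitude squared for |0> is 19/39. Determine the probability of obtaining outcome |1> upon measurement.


|alpha|^2 = 19/39 = 0.4872
|beta|^2 = 1 - 19/39 = 20/39 = 0.5128
P(|1>) = |beta|^2 = 0.5128

0.5128


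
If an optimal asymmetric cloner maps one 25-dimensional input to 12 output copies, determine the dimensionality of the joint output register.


Output space = H^(tensor 12) where dim(H) = 25
dim = 25^12
= 625 (after 2 factors)
= 15625 (after 3 factors)
= 390625 (after 4 factors)
= 9765625 (after 5 factors)
= 244140625 (after 6 factors)
= 6103515625 (after 7 factors)
= 152587890625 (after 8 factors)
= 3814697265625 (after 9 factors)
= 95367431640625 (after 10 factors)
= 2384185791015625 (after 11 factors)
= 59604644775390625 (after 12 factors)
= 59604644775390625

59604644775390625


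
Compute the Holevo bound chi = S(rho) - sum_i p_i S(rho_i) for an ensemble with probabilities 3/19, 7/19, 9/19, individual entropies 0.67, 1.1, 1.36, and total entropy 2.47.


chi = S(rho) - sum_i p_i * S(rho_i)
Weighted entropy = 3/19 * 0.67 + 7/19 * 1.1 + 9/19 * 1.36
= 1.1553
chi = 2.47 - 1.1553
= 1.3147

1.3147


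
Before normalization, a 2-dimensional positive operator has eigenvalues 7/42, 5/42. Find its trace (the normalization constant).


tr(M) = sum of eigenvalues
= 7/42 + 5/42
= 12/42
= 0.2857

0.2857


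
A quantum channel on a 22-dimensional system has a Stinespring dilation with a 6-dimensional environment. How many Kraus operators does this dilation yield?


Tracing out the environment in an orthonormal basis {|i>_E} gives Kraus operators K_i = <i|_E U |0>_E.
Number of Kraus operators = dim(H_env) = d_env
= 6

6


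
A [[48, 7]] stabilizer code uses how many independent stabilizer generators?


For an [[n,k]] stabilizer code:
Number of stabilizer generators = n - k
= 48 - 7
= 41

41


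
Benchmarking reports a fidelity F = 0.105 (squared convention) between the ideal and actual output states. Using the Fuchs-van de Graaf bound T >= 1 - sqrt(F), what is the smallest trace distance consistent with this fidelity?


Fuchs-van de Graaf (squared-fidelity convention): 1 - sqrt(F) <= T <= sqrt(1 - F).
Lower bound: T >= 1 - sqrt(F)
sqrt(F) = sqrt(0.105) = 0.3240
T >= 1 - 0.3240
T >= 0.6760

0.6760


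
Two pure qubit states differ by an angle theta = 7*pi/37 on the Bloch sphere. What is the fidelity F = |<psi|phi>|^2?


For states separated by angle theta on Bloch sphere:
F = cos^2(theta/2)
theta = 7*pi/37 = 0.5944
theta/2 = 0.2972
cos(theta/2) = 0.9562
F = 0.9143

0.9143


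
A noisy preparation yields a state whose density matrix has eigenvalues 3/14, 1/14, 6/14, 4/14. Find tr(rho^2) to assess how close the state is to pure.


tr(rho^2) = sum of eigenvalues squared
= (3/14)^2 + (1/14)^2 + (6/14)^2 + (4/14)^2
= (9 + 1 + 36 + 16) / 196
= 62/196
= 0.3163

0.3163


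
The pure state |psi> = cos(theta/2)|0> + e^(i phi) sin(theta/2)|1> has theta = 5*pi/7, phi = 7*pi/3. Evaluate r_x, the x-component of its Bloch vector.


theta = 2.2440, phi = 7.3304
r_x = sin(theta)*cos(phi) = 0.7818 * 0.5000
r_x = 0.3909

0.3909


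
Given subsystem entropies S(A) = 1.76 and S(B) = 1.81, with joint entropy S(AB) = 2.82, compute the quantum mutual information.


I(A:B) = S(A) + S(B) - S(AB)
= 1.76 + 1.81 - 2.82
= 0.7500

0.7500


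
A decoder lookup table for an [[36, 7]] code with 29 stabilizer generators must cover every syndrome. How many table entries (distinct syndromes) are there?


Each stabilizer generator gives a binary (+1 or -1) measurement outcome.
With 29 independent generators:
Total syndromes = 2^29
= 536870912

536870912


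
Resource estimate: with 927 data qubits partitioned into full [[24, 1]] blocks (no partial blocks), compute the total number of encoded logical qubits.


Each code block uses 24 physical qubits for 1 logical qubit(s).
Number of complete blocks = floor(927 / 24) = 38
Logical qubits = 38 * 1
= 38

38


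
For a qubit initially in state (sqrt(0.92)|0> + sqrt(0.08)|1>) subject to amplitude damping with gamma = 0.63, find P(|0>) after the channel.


For amplitude damping with parameter gamma on state sqrt(a)|0> + sqrt(b)|1>:
alpha^2 = 0.92, beta^2 = 0.08
P(|0>) = alpha^2 + gamma * beta^2
= 0.92 + 0.63 * 0.08
= 0.92 + 0.0504
= 0.9704

0.9704


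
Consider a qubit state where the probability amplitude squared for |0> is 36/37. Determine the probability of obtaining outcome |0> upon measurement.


|alpha|^2 = 36/37 = 0.9730
|beta|^2 = 1 - 36/37 = 1/37 = 0.0270
P(|0>) = |alpha|^2 = 0.9730

0.9730


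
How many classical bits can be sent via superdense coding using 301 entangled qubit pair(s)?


Superdense coding allows 2 classical bits per shared entangled pair.
301 pair(s) -> 2 * 301 = 602 classical bits

602


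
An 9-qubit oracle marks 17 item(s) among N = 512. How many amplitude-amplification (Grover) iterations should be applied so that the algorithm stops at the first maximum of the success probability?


After j Grover iterations the success probability is P(j) = sin^2((2j+1)*theta), where sin(theta) = sqrt(k/N).
N = 2^9 = 512, k = 17
sin(theta) = sqrt(k/N) = 0.1822172467
theta = arcsin(sqrt(k/N)) = 0.1832409814 rad
P(j) reaches its first maximum when (2j+1)*theta is as close as possible to pi/2, i.e. j = round(pi/(4*theta) - 1/2).
pi/(4*theta) - 1/2 = 3.7861
(For comparison, the common estimate pi/4 * sqrt(N/k) = 4.3102; the exact maximiser is used here.)
Optimal iterations = 4

4
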